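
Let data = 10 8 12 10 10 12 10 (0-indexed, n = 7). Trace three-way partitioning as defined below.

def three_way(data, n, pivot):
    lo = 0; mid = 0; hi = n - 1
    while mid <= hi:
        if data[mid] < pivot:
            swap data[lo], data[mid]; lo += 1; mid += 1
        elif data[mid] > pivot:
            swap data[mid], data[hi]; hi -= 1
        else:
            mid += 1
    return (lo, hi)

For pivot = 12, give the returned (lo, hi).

(5, 6)

pivot = 12; lo=0, mid=0, hi=6
data[mid]=10<12: swap data[0],data[0]; lo=1,mid=1 → 10 8 12 10 10 12 10
data[mid]=8<12: swap data[1],data[1]; lo=2,mid=2 → 10 8 12 10 10 12 10
data[mid]=12=12: mid=3
data[mid]=10<12: swap data[2],data[3]; lo=3,mid=4 → 10 8 10 12 10 12 10
data[mid]=10<12: swap data[3],data[4]; lo=4,mid=5 → 10 8 10 10 12 12 10
data[mid]=12=12: mid=6
data[mid]=10<12: swap data[4],data[6]; lo=5,mid=7 → 10 8 10 10 10 12 12
end: lo=5, hi=6; data = 10 8 10 10 10 12 12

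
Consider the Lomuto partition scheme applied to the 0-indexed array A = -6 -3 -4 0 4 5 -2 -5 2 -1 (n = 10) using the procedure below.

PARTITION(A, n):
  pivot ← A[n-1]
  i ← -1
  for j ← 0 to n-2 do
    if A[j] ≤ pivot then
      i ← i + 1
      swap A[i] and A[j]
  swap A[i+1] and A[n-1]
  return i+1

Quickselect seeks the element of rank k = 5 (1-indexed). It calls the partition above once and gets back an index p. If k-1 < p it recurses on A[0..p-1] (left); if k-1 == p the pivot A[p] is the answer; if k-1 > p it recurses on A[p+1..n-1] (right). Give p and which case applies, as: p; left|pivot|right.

5; left

pivot=-1, i=-1
j=0: -6≤-1, i=0, swap(0,0) ⇒ -6 -3 -4 0 4 5 -2 -5 2 -1
j=1: -3≤-1, i=1, swap(1,1) ⇒ -6 -3 -4 0 4 5 -2 -5 2 -1
j=2: -4≤-1, i=2, swap(2,2) ⇒ -6 -3 -4 0 4 5 -2 -5 2 -1
j=3: 0>-1, skip
j=4: 4>-1, skip
j=5: 5>-1, skip
j=6: -2≤-1, i=3, swap(3,6) ⇒ -6 -3 -4 -2 4 5 0 -5 2 -1
j=7: -5≤-1, i=4, swap(4,7) ⇒ -6 -3 -4 -2 -5 5 0 4 2 -1
j=8: 2>-1, skip
swap(5,9) ⇒ -6 -3 -4 -2 -5 -1 0 4 2 5; return 5
p = 5; k-1 = 4 < 5 ⇒ left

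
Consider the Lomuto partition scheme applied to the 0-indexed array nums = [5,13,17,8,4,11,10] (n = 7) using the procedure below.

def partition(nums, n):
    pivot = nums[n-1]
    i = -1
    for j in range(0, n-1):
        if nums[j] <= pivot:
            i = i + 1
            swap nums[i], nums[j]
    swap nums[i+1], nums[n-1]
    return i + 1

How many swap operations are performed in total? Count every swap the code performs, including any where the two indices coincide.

4

pivot = nums[6] = 10; i = -1
j=0: nums[0]=5 ≤ 10 → i=0, swap nums[0],nums[0] (no change) → [5,13,17,8,4,11,10]
j=1: nums[1]=13 > 10 → no swap
j=2: nums[2]=17 > 10 → no swap
j=3: nums[3]=8 ≤ 10 → i=1, swap nums[1],nums[3] → [5,8,17,13,4,11,10]
j=4: nums[4]=4 ≤ 10 → i=2, swap nums[2],nums[4] → [5,8,4,13,17,11,10]
j=5: nums[5]=11 > 10 → no swap
final swap nums[3],nums[6] → [5,8,4,10,17,11,13]; return 3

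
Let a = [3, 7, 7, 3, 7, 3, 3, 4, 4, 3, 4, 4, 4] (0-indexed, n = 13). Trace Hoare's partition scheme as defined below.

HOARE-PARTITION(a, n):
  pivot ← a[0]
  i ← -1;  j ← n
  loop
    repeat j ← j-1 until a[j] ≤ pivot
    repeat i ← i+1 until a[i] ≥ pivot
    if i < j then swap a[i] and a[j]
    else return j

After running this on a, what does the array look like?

[3, 3, 3, 3, 7, 7, 7, 4, 4, 3, 4, 4, 4]

pivot = a[0] = 3; i = -1, j = 13
j→9 (a[9]=3≤3), i→0 (a[0]=3≥3); i<j, swap → [3, 7, 7, 3, 7, 3, 3, 4, 4, 3, 4, 4, 4]
j→6 (a[6]=3≤3), i→1 (a[1]=7≥3); i<j, swap → [3, 3, 7, 3, 7, 3, 7, 4, 4, 3, 4, 4, 4]
j→5 (a[5]=3≤3), i→2 (a[2]=7≥3); i<j, swap → [3, 3, 3, 3, 7, 7, 7, 4, 4, 3, 4, 4, 4]
j→3, i→3; i≥j, return j=3. a = [3, 3, 3, 3, 7, 7, 7, 4, 4, 3, 4, 4, 4]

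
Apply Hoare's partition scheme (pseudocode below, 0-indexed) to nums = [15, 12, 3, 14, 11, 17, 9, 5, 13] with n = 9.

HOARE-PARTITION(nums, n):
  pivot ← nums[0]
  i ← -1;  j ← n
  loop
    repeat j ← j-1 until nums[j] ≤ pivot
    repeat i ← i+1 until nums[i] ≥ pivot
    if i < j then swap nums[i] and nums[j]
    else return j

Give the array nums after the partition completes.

[13, 12, 3, 14, 11, 5, 9, 17, 15]

pivot=15
j stops at 8 (13), i stops at 0 (15); swap ⇒ [13, 12, 3, 14, 11, 17, 9, 5, 15]
j stops at 7 (5), i stops at 5 (17); swap ⇒ [13, 12, 3, 14, 11, 5, 9, 17, 15]
j stops at 6, i stops at 7; i≥j ⇒ return 6. nums=[13, 12, 3, 14, 11, 5, 9, 17, 15]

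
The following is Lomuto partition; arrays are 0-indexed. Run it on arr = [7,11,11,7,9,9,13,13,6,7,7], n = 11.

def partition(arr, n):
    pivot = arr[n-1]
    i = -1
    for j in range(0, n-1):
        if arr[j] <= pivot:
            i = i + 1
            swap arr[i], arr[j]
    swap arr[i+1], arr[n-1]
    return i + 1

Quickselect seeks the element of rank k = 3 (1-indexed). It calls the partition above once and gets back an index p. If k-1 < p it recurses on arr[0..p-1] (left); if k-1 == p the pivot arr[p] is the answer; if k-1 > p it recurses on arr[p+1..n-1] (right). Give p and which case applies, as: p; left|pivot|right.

4; left

pivot = arr[10] = 7; i = -1
j=0: arr[0]=7 ≤ 7 → i=0, swap arr[0],arr[0] (no change) → [7,11,11,7,9,9,13,13,6,7,7]
j=1: arr[1]=11 > 7 → no swap
j=2: arr[2]=11 > 7 → no swap
j=3: arr[3]=7 ≤ 7 → i=1, swap arr[1],arr[3] → [7,7,11,11,9,9,13,13,6,7,7]
j=4: arr[4]=9 > 7 → no swap
j=5: arr[5]=9 > 7 → no swap
j=6: arr[6]=13 > 7 → no swap
j=7: arr[7]=13 > 7 → no swap
j=8: arr[8]=6 ≤ 7 → i=2, swap arr[2],arr[8] → [7,7,6,11,9,9,13,13,11,7,7]
j=9: arr[9]=7 ≤ 7 → i=3, swap arr[3],arr[9] → [7,7,6,7,9,9,13,13,11,11,7]
final swap arr[4],arr[10] → [7,7,6,7,7,9,13,13,11,11,9]; return 4
p = 4; k-1 = 2 < 4 ⇒ left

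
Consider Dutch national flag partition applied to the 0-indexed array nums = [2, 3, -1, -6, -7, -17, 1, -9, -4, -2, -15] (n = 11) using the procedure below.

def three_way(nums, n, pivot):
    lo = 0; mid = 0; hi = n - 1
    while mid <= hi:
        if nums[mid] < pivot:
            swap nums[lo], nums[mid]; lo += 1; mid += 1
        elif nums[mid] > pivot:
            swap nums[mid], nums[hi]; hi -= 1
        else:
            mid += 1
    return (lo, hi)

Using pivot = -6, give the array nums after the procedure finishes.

[-15, -9, -17, -7, -6, 1, -1, -4, -2, 3, 2]

pivot = -6; lo=0, mid=0, hi=10
nums[mid]=2>-6: swap nums[0],nums[10]; hi=9 → [-15, 3, -1, -6, -7, -17, 1, -9, -4, -2, 2]
nums[mid]=-15<-6: swap nums[0],nums[0]; lo=1,mid=1 → [-15, 3, -1, -6, -7, -17, 1, -9, -4, -2, 2]
nums[mid]=3>-6: swap nums[1],nums[9]; hi=8 → [-15, -2, -1, -6, -7, -17, 1, -9, -4, 3, 2]
nums[mid]=-2>-6: swap nums[1],nums[8]; hi=7 → [-15, -4, -1, -6, -7, -17, 1, -9, -2, 3, 2]
nums[mid]=-4>-6: swap nums[1],nums[7]; hi=6 → [-15, -9, -1, -6, -7, -17, 1, -4, -2, 3, 2]
nums[mid]=-9<-6: swap nums[1],nums[1]; lo=2,mid=2 → [-15, -9, -1, -6, -7, -17, 1, -4, -2, 3, 2]
nums[mid]=-1>-6: swap nums[2],nums[6]; hi=5 → [-15, -9, 1, -6, -7, -17, -1, -4, -2, 3, 2]
nums[mid]=1>-6: swap nums[2],nums[5]; hi=4 → [-15, -9, -17, -6, -7, 1, -1, -4, -2, 3, 2]
nums[mid]=-17<-6: swap nums[2],nums[2]; lo=3,mid=3 → [-15, -9, -17, -6, -7, 1, -1, -4, -2, 3, 2]
nums[mid]=-6=-6: mid=4
nums[mid]=-7<-6: swap nums[3],nums[4]; lo=4,mid=5 → [-15, -9, -17, -7, -6, 1, -1, -4, -2, 3, 2]
end: lo=4, hi=4; nums = [-15, -9, -17, -7, -6, 1, -1, -4, -2, 3, 2]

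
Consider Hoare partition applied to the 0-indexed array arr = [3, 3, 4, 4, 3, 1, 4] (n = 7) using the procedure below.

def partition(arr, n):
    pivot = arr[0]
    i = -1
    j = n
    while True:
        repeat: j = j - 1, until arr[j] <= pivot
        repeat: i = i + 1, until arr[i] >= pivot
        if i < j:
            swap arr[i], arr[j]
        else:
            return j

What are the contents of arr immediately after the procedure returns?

[1, 3, 4, 4, 3, 3, 4]

pivot = arr[0] = 3; i = -1, j = 7
j→5 (arr[5]=1≤3), i→0 (arr[0]=3≥3); i<j, swap → [1, 3, 4, 4, 3, 3, 4]
j→4 (arr[4]=3≤3), i→1 (arr[1]=3≥3); i<j, swap → [1, 3, 4, 4, 3, 3, 4]
j→1, i→2; i≥j, return j=1. arr = [1, 3, 4, 4, 3, 3, 4]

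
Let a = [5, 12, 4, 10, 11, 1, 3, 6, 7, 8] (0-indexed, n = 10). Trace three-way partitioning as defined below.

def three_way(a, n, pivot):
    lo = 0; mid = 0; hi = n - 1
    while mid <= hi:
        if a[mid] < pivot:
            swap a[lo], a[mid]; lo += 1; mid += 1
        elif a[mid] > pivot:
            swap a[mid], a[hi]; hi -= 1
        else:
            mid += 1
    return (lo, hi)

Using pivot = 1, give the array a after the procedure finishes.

lo=0 mid=0 hi=9
5>1: swap(0,9), hi=8 ⇒ [8, 12, 4, 10, 11, 1, 3, 6, 7, 5]
8>1: swap(0,8), hi=7 ⇒ [7, 12, 4, 10, 11, 1, 3, 6, 8, 5]
7>1: swap(0,7), hi=6 ⇒ [6, 12, 4, 10, 11, 1, 3, 7, 8, 5]
6>1: swap(0,6), hi=5 ⇒ [3, 12, 4, 10, 11, 1, 6, 7, 8, 5]
3>1: swap(0,5), hi=4 ⇒ [1, 12, 4, 10, 11, 3, 6, 7, 8, 5]
1=1: mid=1
12>1: swap(1,4), hi=3 ⇒ [1, 11, 4, 10, 12, 3, 6, 7, 8, 5]
11>1: swap(1,3), hi=2 ⇒ [1, 10, 4, 11, 12, 3, 6, 7, 8, 5]
10>1: swap(1,2), hi=1 ⇒ [1, 4, 10, 11, 12, 3, 6, 7, 8, 5]
4>1: swap(1,1), hi=0 ⇒ [1, 4, 10, 11, 12, 3, 6, 7, 8, 5]
done. lo=0 hi=0; a=[1, 4, 10, 11, 12, 3, 6, 7, 8, 5]

[1, 4, 10, 11, 12, 3, 6, 7, 8, 5]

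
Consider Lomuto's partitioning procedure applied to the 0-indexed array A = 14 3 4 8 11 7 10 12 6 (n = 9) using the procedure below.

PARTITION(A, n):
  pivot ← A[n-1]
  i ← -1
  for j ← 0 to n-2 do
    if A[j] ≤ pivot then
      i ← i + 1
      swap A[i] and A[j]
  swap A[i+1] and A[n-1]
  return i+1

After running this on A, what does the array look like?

3 4 6 8 11 7 10 12 14

pivot=6, i=-1
j=0: 14>6, skip
j=1: 3≤6, i=0, swap(0,1) ⇒ 3 14 4 8 11 7 10 12 6
j=2: 4≤6, i=1, swap(1,2) ⇒ 3 4 14 8 11 7 10 12 6
j=3: 8>6, skip
j=4: 11>6, skip
j=5: 7>6, skip
j=6: 10>6, skip
j=7: 12>6, skip
swap(2,8) ⇒ 3 4 6 8 11 7 10 12 14; return 2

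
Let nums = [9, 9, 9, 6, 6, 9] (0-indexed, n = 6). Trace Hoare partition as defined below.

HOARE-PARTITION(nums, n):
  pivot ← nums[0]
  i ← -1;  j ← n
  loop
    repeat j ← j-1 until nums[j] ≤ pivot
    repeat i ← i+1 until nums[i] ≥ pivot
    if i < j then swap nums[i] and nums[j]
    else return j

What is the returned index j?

pivot = nums[0] = 9; i = -1, j = 6
j→5 (nums[5]=9≤9), i→0 (nums[0]=9≥9); i<j, swap → [9, 9, 9, 6, 6, 9]
j→4 (nums[4]=6≤9), i→1 (nums[1]=9≥9); i<j, swap → [9, 6, 9, 6, 9, 9]
j→3 (nums[3]=6≤9), i→2 (nums[2]=9≥9); i<j, swap → [9, 6, 6, 9, 9, 9]
j→2, i→3; i≥j, return j=2. nums = [9, 6, 6, 9, 9, 9]

2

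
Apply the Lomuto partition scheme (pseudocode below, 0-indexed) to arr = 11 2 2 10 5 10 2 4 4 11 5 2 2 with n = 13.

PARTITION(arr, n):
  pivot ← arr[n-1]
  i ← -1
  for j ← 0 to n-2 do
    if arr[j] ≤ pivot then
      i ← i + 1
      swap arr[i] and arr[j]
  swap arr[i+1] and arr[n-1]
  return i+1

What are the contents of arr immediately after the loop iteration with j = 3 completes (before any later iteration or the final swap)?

2 2 11 10 5 10 2 4 4 11 5 2 2

pivot=2, i=-1
j=0: 11>2, skip
j=1: 2≤2, i=0, swap(0,1) ⇒ 2 11 2 10 5 10 2 4 4 11 5 2 2
j=2: 2≤2, i=1, swap(1,2) ⇒ 2 2 11 10 5 10 2 4 4 11 5 2 2
j=3: 10>2, skip
(after j=3) arr = 2 2 11 10 5 10 2 4 4 11 5 2 2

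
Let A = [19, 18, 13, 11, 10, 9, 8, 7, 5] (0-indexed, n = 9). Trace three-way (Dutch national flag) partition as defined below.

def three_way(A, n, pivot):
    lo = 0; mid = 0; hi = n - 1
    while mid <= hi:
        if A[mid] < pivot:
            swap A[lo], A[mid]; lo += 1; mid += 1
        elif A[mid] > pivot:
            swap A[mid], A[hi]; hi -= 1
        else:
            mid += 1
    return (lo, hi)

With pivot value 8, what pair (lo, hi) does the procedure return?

(2, 2)

lo=0 mid=0 hi=8
19>8: swap(0,8), hi=7 ⇒ [5, 18, 13, 11, 10, 9, 8, 7, 19]
5<8: swap(0,0), lo=1 mid=1 ⇒ [5, 18, 13, 11, 10, 9, 8, 7, 19]
18>8: swap(1,7), hi=6 ⇒ [5, 7, 13, 11, 10, 9, 8, 18, 19]
7<8: swap(1,1), lo=2 mid=2 ⇒ [5, 7, 13, 11, 10, 9, 8, 18, 19]
13>8: swap(2,6), hi=5 ⇒ [5, 7, 8, 11, 10, 9, 13, 18, 19]
8=8: mid=3
11>8: swap(3,5), hi=4 ⇒ [5, 7, 8, 9, 10, 11, 13, 18, 19]
9>8: swap(3,4), hi=3 ⇒ [5, 7, 8, 10, 9, 11, 13, 18, 19]
10>8: swap(3,3), hi=2 ⇒ [5, 7, 8, 10, 9, 11, 13, 18, 19]
done. lo=2 hi=2; A=[5, 7, 8, 10, 9, 11, 13, 18, 19]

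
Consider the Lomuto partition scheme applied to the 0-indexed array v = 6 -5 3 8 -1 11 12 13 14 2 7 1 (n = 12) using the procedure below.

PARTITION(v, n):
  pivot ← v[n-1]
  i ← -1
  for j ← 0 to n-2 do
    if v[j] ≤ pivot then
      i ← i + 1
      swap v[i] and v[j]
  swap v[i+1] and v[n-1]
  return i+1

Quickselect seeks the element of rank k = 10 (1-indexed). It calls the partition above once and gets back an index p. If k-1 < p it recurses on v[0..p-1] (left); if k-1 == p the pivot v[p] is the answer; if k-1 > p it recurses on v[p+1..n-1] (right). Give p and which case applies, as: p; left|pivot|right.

pivot=1, i=-1
j=0: 6>1, skip
j=1: -5≤1, i=0, swap(0,1) ⇒ -5 6 3 8 -1 11 12 13 14 2 7 1
j=2: 3>1, skip
j=3: 8>1, skip
j=4: -1≤1, i=1, swap(1,4) ⇒ -5 -1 3 8 6 11 12 13 14 2 7 1
j=5: 11>1, skip
j=6: 12>1, skip
j=7: 13>1, skip
j=8: 14>1, skip
j=9: 2>1, skip
j=10: 7>1, skip
swap(2,11) ⇒ -5 -1 1 8 6 11 12 13 14 2 7 3; return 2
p = 2; k-1 = 9 > 2 ⇒ right

2; right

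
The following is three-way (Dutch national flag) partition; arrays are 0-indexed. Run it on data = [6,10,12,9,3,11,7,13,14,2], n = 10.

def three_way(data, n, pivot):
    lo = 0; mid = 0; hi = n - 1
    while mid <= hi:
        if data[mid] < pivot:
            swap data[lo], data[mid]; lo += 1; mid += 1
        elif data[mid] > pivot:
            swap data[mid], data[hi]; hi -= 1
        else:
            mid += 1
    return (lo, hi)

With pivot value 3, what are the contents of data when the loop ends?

pivot = 3; lo=0, mid=0, hi=9
data[mid]=6>3: swap data[0],data[9]; hi=8 → [2,10,12,9,3,11,7,13,14,6]
data[mid]=2<3: swap data[0],data[0]; lo=1,mid=1 → [2,10,12,9,3,11,7,13,14,6]
data[mid]=10>3: swap data[1],data[8]; hi=7 → [2,14,12,9,3,11,7,13,10,6]
data[mid]=14>3: swap data[1],data[7]; hi=6 → [2,13,12,9,3,11,7,14,10,6]
data[mid]=13>3: swap data[1],data[6]; hi=5 → [2,7,12,9,3,11,13,14,10,6]
data[mid]=7>3: swap data[1],data[5]; hi=4 → [2,11,12,9,3,7,13,14,10,6]
data[mid]=11>3: swap data[1],data[4]; hi=3 → [2,3,12,9,11,7,13,14,10,6]
data[mid]=3=3: mid=2
data[mid]=12>3: swap data[2],data[3]; hi=2 → [2,3,9,12,11,7,13,14,10,6]
data[mid]=9>3: swap data[2],data[2]; hi=1 → [2,3,9,12,11,7,13,14,10,6]
end: lo=1, hi=1; data = [2,3,9,12,11,7,13,14,10,6]

[2,3,9,12,11,7,13,14,10,6]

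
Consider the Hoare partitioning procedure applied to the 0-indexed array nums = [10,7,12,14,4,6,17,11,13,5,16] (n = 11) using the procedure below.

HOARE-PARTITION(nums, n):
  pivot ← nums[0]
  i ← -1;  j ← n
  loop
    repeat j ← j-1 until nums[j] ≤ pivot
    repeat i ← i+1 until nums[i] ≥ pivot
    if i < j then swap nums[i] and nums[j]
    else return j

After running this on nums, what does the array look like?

pivot = nums[0] = 10; i = -1, j = 11
j→9 (nums[9]=5≤10), i→0 (nums[0]=10≥10); i<j, swap → [5,7,12,14,4,6,17,11,13,10,16]
j→5 (nums[5]=6≤10), i→2 (nums[2]=12≥10); i<j, swap → [5,7,6,14,4,12,17,11,13,10,16]
j→4 (nums[4]=4≤10), i→3 (nums[3]=14≥10); i<j, swap → [5,7,6,4,14,12,17,11,13,10,16]
j→3, i→4; i≥j, return j=3. nums = [5,7,6,4,14,12,17,11,13,10,16]

[5,7,6,4,14,12,17,11,13,10,16]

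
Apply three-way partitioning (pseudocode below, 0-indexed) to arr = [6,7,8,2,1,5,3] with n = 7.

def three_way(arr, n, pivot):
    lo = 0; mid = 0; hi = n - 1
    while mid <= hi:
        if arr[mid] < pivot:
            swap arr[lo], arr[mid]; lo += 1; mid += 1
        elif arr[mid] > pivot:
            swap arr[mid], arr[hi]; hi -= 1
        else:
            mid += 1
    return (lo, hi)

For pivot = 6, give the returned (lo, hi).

pivot = 6; lo=0, mid=0, hi=6
arr[mid]=6=6: mid=1
arr[mid]=7>6: swap arr[1],arr[6]; hi=5 → [6,3,8,2,1,5,7]
arr[mid]=3<6: swap arr[0],arr[1]; lo=1,mid=2 → [3,6,8,2,1,5,7]
arr[mid]=8>6: swap arr[2],arr[5]; hi=4 → [3,6,5,2,1,8,7]
arr[mid]=5<6: swap arr[1],arr[2]; lo=2,mid=3 → [3,5,6,2,1,8,7]
arr[mid]=2<6: swap arr[2],arr[3]; lo=3,mid=4 → [3,5,2,6,1,8,7]
arr[mid]=1<6: swap arr[3],arr[4]; lo=4,mid=5 → [3,5,2,1,6,8,7]
end: lo=4, hi=4; arr = [3,5,2,1,6,8,7]

(4, 4)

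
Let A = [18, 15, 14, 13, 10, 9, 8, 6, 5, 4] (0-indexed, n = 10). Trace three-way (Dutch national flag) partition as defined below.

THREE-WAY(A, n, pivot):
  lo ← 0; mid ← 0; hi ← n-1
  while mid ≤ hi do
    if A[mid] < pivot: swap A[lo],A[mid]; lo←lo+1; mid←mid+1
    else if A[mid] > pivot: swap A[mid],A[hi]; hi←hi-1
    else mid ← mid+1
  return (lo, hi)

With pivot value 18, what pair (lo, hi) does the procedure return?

lo=0 mid=0 hi=9
18=18: mid=1
15<18: swap(0,1), lo=1 mid=2 ⇒ [15, 18, 14, 13, 10, 9, 8, 6, 5, 4]
14<18: swap(1,2), lo=2 mid=3 ⇒ [15, 14, 18, 13, 10, 9, 8, 6, 5, 4]
13<18: swap(2,3), lo=3 mid=4 ⇒ [15, 14, 13, 18, 10, 9, 8, 6, 5, 4]
10<18: swap(3,4), lo=4 mid=5 ⇒ [15, 14, 13, 10, 18, 9, 8, 6, 5, 4]
9<18: swap(4,5), lo=5 mid=6 ⇒ [15, 14, 13, 10, 9, 18, 8, 6, 5, 4]
8<18: swap(5,6), lo=6 mid=7 ⇒ [15, 14, 13, 10, 9, 8, 18, 6, 5, 4]
6<18: swap(6,7), lo=7 mid=8 ⇒ [15, 14, 13, 10, 9, 8, 6, 18, 5, 4]
5<18: swap(7,8), lo=8 mid=9 ⇒ [15, 14, 13, 10, 9, 8, 6, 5, 18, 4]
4<18: swap(8,9), lo=9 mid=10 ⇒ [15, 14, 13, 10, 9, 8, 6, 5, 4, 18]
done. lo=9 hi=9; A=[15, 14, 13, 10, 9, 8, 6, 5, 4, 18]

(9, 9)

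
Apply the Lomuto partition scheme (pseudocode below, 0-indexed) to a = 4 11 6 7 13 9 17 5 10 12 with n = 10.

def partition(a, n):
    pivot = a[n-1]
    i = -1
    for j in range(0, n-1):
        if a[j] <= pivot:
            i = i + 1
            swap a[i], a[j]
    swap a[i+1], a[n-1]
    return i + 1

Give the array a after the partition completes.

4 11 6 7 9 5 10 12 17 13

pivot = a[9] = 12; i = -1
j=0: a[0]=4 ≤ 12 → i=0, swap a[0],a[0] (no change) → 4 11 6 7 13 9 17 5 10 12
j=1: a[1]=11 ≤ 12 → i=1, swap a[1],a[1] (no change) → 4 11 6 7 13 9 17 5 10 12
j=2: a[2]=6 ≤ 12 → i=2, swap a[2],a[2] (no change) → 4 11 6 7 13 9 17 5 10 12
j=3: a[3]=7 ≤ 12 → i=3, swap a[3],a[3] (no change) → 4 11 6 7 13 9 17 5 10 12
j=4: a[4]=13 > 12 → no swap
j=5: a[5]=9 ≤ 12 → i=4, swap a[4],a[5] → 4 11 6 7 9 13 17 5 10 12
j=6: a[6]=17 > 12 → no swap
j=7: a[7]=5 ≤ 12 → i=5, swap a[5],a[7] → 4 11 6 7 9 5 17 13 10 12
j=8: a[8]=10 ≤ 12 → i=6, swap a[6],a[8] → 4 11 6 7 9 5 10 13 17 12
final swap a[7],a[9] → 4 11 6 7 9 5 10 12 17 13; return 7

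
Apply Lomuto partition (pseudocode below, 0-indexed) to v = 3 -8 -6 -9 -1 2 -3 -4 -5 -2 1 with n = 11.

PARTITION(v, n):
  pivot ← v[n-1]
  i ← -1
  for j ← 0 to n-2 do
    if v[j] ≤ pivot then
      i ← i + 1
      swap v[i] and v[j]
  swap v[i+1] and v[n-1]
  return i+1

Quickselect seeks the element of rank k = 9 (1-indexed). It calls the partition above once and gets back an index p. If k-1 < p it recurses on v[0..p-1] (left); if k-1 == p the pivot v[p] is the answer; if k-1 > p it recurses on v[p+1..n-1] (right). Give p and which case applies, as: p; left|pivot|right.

8; pivot

pivot = v[10] = 1; i = -1
j=0: v[0]=3 > 1 → no swap
j=1: v[1]=-8 ≤ 1 → i=0, swap v[0],v[1] → -8 3 -6 -9 -1 2 -3 -4 -5 -2 1
j=2: v[2]=-6 ≤ 1 → i=1, swap v[1],v[2] → -8 -6 3 -9 -1 2 -3 -4 -5 -2 1
j=3: v[3]=-9 ≤ 1 → i=2, swap v[2],v[3] → -8 -6 -9 3 -1 2 -3 -4 -5 -2 1
j=4: v[4]=-1 ≤ 1 → i=3, swap v[3],v[4] → -8 -6 -9 -1 3 2 -3 -4 -5 -2 1
j=5: v[5]=2 > 1 → no swap
j=6: v[6]=-3 ≤ 1 → i=4, swap v[4],v[6] → -8 -6 -9 -1 -3 2 3 -4 -5 -2 1
j=7: v[7]=-4 ≤ 1 → i=5, swap v[5],v[7] → -8 -6 -9 -1 -3 -4 3 2 -5 -2 1
j=8: v[8]=-5 ≤ 1 → i=6, swap v[6],v[8] → -8 -6 -9 -1 -3 -4 -5 2 3 -2 1
j=9: v[9]=-2 ≤ 1 → i=7, swap v[7],v[9] → -8 -6 -9 -1 -3 -4 -5 -2 3 2 1
final swap v[8],v[10] → -8 -6 -9 -1 -3 -4 -5 -2 1 2 3; return 8
p = 8; k-1 = 8 == 8 ⇒ pivot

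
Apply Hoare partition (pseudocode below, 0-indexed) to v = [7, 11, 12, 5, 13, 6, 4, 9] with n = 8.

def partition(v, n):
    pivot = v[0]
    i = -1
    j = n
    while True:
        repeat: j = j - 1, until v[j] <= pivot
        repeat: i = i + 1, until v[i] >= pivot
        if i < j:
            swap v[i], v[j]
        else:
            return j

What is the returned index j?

pivot = v[0] = 7; i = -1, j = 8
j→6 (v[6]=4≤7), i→0 (v[0]=7≥7); i<j, swap → [4, 11, 12, 5, 13, 6, 7, 9]
j→5 (v[5]=6≤7), i→1 (v[1]=11≥7); i<j, swap → [4, 6, 12, 5, 13, 11, 7, 9]
j→3 (v[3]=5≤7), i→2 (v[2]=12≥7); i<j, swap → [4, 6, 5, 12, 13, 11, 7, 9]
j→2, i→3; i≥j, return j=2. v = [4, 6, 5, 12, 13, 11, 7, 9]

2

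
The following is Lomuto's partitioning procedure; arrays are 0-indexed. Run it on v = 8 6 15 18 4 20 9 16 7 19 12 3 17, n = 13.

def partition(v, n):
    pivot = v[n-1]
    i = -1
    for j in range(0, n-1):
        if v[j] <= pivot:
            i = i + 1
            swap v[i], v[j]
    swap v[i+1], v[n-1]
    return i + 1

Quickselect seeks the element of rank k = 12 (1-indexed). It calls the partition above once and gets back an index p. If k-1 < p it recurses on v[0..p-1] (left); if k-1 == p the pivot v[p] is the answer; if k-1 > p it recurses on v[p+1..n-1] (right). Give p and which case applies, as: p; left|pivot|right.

pivot=17, i=-1
j=0: 8≤17, i=0, swap(0,0) ⇒ 8 6 15 18 4 20 9 16 7 19 12 3 17
j=1: 6≤17, i=1, swap(1,1) ⇒ 8 6 15 18 4 20 9 16 7 19 12 3 17
j=2: 15≤17, i=2, swap(2,2) ⇒ 8 6 15 18 4 20 9 16 7 19 12 3 17
j=3: 18>17, skip
j=4: 4≤17, i=3, swap(3,4) ⇒ 8 6 15 4 18 20 9 16 7 19 12 3 17
j=5: 20>17, skip
j=6: 9≤17, i=4, swap(4,6) ⇒ 8 6 15 4 9 20 18 16 7 19 12 3 17
j=7: 16≤17, i=5, swap(5,7) ⇒ 8 6 15 4 9 16 18 20 7 19 12 3 17
j=8: 7≤17, i=6, swap(6,8) ⇒ 8 6 15 4 9 16 7 20 18 19 12 3 17
j=9: 19>17, skip
j=10: 12≤17, i=7, swap(7,10) ⇒ 8 6 15 4 9 16 7 12 18 19 20 3 17
j=11: 3≤17, i=8, swap(8,11) ⇒ 8 6 15 4 9 16 7 12 3 19 20 18 17
swap(9,12) ⇒ 8 6 15 4 9 16 7 12 3 17 20 18 19; return 9
p = 9; k-1 = 11 > 9 ⇒ right

9; right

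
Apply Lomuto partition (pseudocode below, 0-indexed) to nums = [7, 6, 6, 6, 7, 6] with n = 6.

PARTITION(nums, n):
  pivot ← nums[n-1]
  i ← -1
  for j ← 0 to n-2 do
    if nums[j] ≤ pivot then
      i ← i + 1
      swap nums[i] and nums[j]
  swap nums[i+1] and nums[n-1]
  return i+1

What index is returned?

3

pivot=6, i=-1
j=0: 7>6, skip
j=1: 6≤6, i=0, swap(0,1) ⇒ [6, 7, 6, 6, 7, 6]
j=2: 6≤6, i=1, swap(1,2) ⇒ [6, 6, 7, 6, 7, 6]
j=3: 6≤6, i=2, swap(2,3) ⇒ [6, 6, 6, 7, 7, 6]
j=4: 7>6, skip
swap(3,5) ⇒ [6, 6, 6, 6, 7, 7]; return 3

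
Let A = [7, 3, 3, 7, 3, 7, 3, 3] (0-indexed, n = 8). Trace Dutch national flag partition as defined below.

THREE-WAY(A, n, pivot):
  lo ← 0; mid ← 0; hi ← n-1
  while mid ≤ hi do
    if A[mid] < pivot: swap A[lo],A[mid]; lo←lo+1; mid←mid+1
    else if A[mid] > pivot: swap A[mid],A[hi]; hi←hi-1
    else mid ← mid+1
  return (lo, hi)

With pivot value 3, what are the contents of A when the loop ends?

[3, 3, 3, 3, 3, 7, 7, 7]

lo=0 mid=0 hi=7
7>3: swap(0,7), hi=6 ⇒ [3, 3, 3, 7, 3, 7, 3, 7]
3=3: mid=1
3=3: mid=2
3=3: mid=3
7>3: swap(3,6), hi=5 ⇒ [3, 3, 3, 3, 3, 7, 7, 7]
3=3: mid=4
3=3: mid=5
7>3: swap(5,5), hi=4 ⇒ [3, 3, 3, 3, 3, 7, 7, 7]
done. lo=0 hi=4; A=[3, 3, 3, 3, 3, 7, 7, 7]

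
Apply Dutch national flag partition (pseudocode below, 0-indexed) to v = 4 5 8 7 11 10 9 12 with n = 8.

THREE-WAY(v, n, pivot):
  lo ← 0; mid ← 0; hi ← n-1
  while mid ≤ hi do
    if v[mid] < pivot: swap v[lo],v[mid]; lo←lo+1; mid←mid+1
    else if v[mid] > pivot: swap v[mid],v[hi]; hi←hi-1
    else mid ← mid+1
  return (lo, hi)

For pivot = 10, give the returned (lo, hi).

lo=0 mid=0 hi=7
4<10: swap(0,0), lo=1 mid=1 ⇒ 4 5 8 7 11 10 9 12
5<10: swap(1,1), lo=2 mid=2 ⇒ 4 5 8 7 11 10 9 12
8<10: swap(2,2), lo=3 mid=3 ⇒ 4 5 8 7 11 10 9 12
7<10: swap(3,3), lo=4 mid=4 ⇒ 4 5 8 7 11 10 9 12
11>10: swap(4,7), hi=6 ⇒ 4 5 8 7 12 10 9 11
12>10: swap(4,6), hi=5 ⇒ 4 5 8 7 9 10 12 11
9<10: swap(4,4), lo=5 mid=5 ⇒ 4 5 8 7 9 10 12 11
10=10: mid=6
done. lo=5 hi=5; v=4 5 8 7 9 10 12 11

(5, 5)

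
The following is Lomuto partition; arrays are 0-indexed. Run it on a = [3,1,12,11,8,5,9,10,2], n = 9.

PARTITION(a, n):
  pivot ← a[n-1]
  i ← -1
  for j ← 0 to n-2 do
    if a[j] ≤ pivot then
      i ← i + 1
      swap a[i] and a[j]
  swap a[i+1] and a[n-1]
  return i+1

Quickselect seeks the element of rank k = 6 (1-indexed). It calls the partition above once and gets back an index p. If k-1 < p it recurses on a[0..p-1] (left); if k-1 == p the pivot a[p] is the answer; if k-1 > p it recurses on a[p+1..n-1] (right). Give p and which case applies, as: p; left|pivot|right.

1; right

pivot=2, i=-1
j=0: 3>2, skip
j=1: 1≤2, i=0, swap(0,1) ⇒ [1,3,12,11,8,5,9,10,2]
j=2: 12>2, skip
j=3: 11>2, skip
j=4: 8>2, skip
j=5: 5>2, skip
j=6: 9>2, skip
j=7: 10>2, skip
swap(1,8) ⇒ [1,2,12,11,8,5,9,10,3]; return 1
p = 1; k-1 = 5 > 1 ⇒ right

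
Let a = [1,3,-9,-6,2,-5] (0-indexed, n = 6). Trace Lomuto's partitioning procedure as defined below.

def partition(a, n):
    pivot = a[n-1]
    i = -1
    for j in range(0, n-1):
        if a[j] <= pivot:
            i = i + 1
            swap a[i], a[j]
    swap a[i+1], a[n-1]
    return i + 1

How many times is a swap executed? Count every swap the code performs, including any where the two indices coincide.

3

pivot=-5, i=-1
j=0: 1>-5, skip
j=1: 3>-5, skip
j=2: -9≤-5, i=0, swap(0,2) ⇒ [-9,3,1,-6,2,-5]
j=3: -6≤-5, i=1, swap(1,3) ⇒ [-9,-6,1,3,2,-5]
j=4: 2>-5, skip
swap(2,5) ⇒ [-9,-6,-5,3,2,1]; return 2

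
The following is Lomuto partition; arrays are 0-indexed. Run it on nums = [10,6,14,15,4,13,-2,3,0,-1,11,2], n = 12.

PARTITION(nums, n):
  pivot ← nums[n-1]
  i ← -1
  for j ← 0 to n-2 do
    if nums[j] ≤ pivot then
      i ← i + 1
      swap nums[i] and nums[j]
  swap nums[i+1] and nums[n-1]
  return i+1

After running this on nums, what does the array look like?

[-2,0,-1,2,4,13,10,3,6,14,11,15]

pivot = nums[11] = 2; i = -1
j=0: nums[0]=10 > 2 → no swap
j=1: nums[1]=6 > 2 → no swap
j=2: nums[2]=14 > 2 → no swap
j=3: nums[3]=15 > 2 → no swap
j=4: nums[4]=4 > 2 → no swap
j=5: nums[5]=13 > 2 → no swap
j=6: nums[6]=-2 ≤ 2 → i=0, swap nums[0],nums[6] → [-2,6,14,15,4,13,10,3,0,-1,11,2]
j=7: nums[7]=3 > 2 → no swap
j=8: nums[8]=0 ≤ 2 → i=1, swap nums[1],nums[8] → [-2,0,14,15,4,13,10,3,6,-1,11,2]
j=9: nums[9]=-1 ≤ 2 → i=2, swap nums[2],nums[9] → [-2,0,-1,15,4,13,10,3,6,14,11,2]
j=10: nums[10]=11 > 2 → no swap
final swap nums[3],nums[11] → [-2,0,-1,2,4,13,10,3,6,14,11,15]; return 3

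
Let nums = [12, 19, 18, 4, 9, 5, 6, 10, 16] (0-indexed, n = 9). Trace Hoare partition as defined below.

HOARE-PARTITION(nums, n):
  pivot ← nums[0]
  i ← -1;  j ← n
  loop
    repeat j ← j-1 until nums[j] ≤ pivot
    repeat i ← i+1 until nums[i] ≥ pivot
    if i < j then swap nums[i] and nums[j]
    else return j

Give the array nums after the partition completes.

[10, 6, 5, 4, 9, 18, 19, 12, 16]

pivot = nums[0] = 12; i = -1, j = 9
j→7 (nums[7]=10≤12), i→0 (nums[0]=12≥12); i<j, swap → [10, 19, 18, 4, 9, 5, 6, 12, 16]
j→6 (nums[6]=6≤12), i→1 (nums[1]=19≥12); i<j, swap → [10, 6, 18, 4, 9, 5, 19, 12, 16]
j→5 (nums[5]=5≤12), i→2 (nums[2]=18≥12); i<j, swap → [10, 6, 5, 4, 9, 18, 19, 12, 16]
j→4, i→5; i≥j, return j=4. nums = [10, 6, 5, 4, 9, 18, 19, 12, 16]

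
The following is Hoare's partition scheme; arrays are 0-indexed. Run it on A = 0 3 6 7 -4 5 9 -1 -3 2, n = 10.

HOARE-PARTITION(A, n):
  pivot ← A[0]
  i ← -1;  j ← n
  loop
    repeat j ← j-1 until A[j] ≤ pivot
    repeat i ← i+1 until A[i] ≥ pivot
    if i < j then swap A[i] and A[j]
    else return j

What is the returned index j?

pivot = A[0] = 0; i = -1, j = 10
j→8 (A[8]=-3≤0), i→0 (A[0]=0≥0); i<j, swap → -3 3 6 7 -4 5 9 -1 0 2
j→7 (A[7]=-1≤0), i→1 (A[1]=3≥0); i<j, swap → -3 -1 6 7 -4 5 9 3 0 2
j→4 (A[4]=-4≤0), i→2 (A[2]=6≥0); i<j, swap → -3 -1 -4 7 6 5 9 3 0 2
j→2, i→3; i≥j, return j=2. A = -3 -1 -4 7 6 5 9 3 0 2

2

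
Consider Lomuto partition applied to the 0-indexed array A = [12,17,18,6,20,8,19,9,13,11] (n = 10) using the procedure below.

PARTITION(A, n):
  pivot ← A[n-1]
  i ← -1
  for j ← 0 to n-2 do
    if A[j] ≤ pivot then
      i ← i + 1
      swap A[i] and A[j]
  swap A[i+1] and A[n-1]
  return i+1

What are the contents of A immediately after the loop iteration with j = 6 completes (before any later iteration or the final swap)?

[6,8,18,12,20,17,19,9,13,11]

pivot=11, i=-1
j=0: 12>11, skip
j=1: 17>11, skip
j=2: 18>11, skip
j=3: 6≤11, i=0, swap(0,3) ⇒ [6,17,18,12,20,8,19,9,13,11]
j=4: 20>11, skip
j=5: 8≤11, i=1, swap(1,5) ⇒ [6,8,18,12,20,17,19,9,13,11]
j=6: 19>11, skip
(after j=6) A = [6,8,18,12,20,17,19,9,13,11]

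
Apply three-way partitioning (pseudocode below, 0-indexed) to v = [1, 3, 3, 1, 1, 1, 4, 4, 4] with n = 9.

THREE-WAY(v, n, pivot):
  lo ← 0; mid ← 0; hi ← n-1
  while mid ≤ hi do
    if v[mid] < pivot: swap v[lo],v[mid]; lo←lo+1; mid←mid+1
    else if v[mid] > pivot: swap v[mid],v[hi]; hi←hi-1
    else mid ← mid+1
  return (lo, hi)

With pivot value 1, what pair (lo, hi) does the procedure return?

(0, 3)

pivot = 1; lo=0, mid=0, hi=8
v[mid]=1=1: mid=1
v[mid]=3>1: swap v[1],v[8]; hi=7 → [1, 4, 3, 1, 1, 1, 4, 4, 3]
v[mid]=4>1: swap v[1],v[7]; hi=6 → [1, 4, 3, 1, 1, 1, 4, 4, 3]
v[mid]=4>1: swap v[1],v[6]; hi=5 → [1, 4, 3, 1, 1, 1, 4, 4, 3]
v[mid]=4>1: swap v[1],v[5]; hi=4 → [1, 1, 3, 1, 1, 4, 4, 4, 3]
v[mid]=1=1: mid=2
v[mid]=3>1: swap v[2],v[4]; hi=3 → [1, 1, 1, 1, 3, 4, 4, 4, 3]
v[mid]=1=1: mid=3
v[mid]=1=1: mid=4
end: lo=0, hi=3; v = [1, 1, 1, 1, 3, 4, 4, 4, 3]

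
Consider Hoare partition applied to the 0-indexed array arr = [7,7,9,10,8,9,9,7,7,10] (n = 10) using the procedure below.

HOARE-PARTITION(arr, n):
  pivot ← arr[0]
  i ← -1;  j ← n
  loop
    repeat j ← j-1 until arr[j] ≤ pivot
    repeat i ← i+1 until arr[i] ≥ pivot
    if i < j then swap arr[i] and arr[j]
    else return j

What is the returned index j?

1

pivot = arr[0] = 7; i = -1, j = 10
j→8 (arr[8]=7≤7), i→0 (arr[0]=7≥7); i<j, swap → [7,7,9,10,8,9,9,7,7,10]
j→7 (arr[7]=7≤7), i→1 (arr[1]=7≥7); i<j, swap → [7,7,9,10,8,9,9,7,7,10]
j→1, i→2; i≥j, return j=1. arr = [7,7,9,10,8,9,9,7,7,10]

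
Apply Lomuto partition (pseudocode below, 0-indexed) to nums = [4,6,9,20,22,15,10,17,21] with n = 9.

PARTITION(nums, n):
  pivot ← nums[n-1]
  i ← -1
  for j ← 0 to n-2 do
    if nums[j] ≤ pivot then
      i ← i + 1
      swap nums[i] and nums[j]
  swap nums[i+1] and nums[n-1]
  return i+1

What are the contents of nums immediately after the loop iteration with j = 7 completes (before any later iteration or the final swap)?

[4,6,9,20,15,10,17,22,21]

pivot=21, i=-1
j=0: 4≤21, i=0, swap(0,0) ⇒ [4,6,9,20,22,15,10,17,21]
j=1: 6≤21, i=1, swap(1,1) ⇒ [4,6,9,20,22,15,10,17,21]
j=2: 9≤21, i=2, swap(2,2) ⇒ [4,6,9,20,22,15,10,17,21]
j=3: 20≤21, i=3, swap(3,3) ⇒ [4,6,9,20,22,15,10,17,21]
j=4: 22>21, skip
j=5: 15≤21, i=4, swap(4,5) ⇒ [4,6,9,20,15,22,10,17,21]
j=6: 10≤21, i=5, swap(5,6) ⇒ [4,6,9,20,15,10,22,17,21]
j=7: 17≤21, i=6, swap(6,7) ⇒ [4,6,9,20,15,10,17,22,21]
(after j=7) nums = [4,6,9,20,15,10,17,22,21]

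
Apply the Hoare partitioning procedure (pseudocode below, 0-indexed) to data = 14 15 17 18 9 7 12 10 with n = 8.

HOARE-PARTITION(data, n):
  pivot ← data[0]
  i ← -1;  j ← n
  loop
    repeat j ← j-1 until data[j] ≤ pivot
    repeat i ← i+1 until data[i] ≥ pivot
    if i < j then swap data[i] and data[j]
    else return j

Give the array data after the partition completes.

pivot=14
j stops at 7 (10), i stops at 0 (14); swap ⇒ 10 15 17 18 9 7 12 14
j stops at 6 (12), i stops at 1 (15); swap ⇒ 10 12 17 18 9 7 15 14
j stops at 5 (7), i stops at 2 (17); swap ⇒ 10 12 7 18 9 17 15 14
j stops at 4 (9), i stops at 3 (18); swap ⇒ 10 12 7 9 18 17 15 14
j stops at 3, i stops at 4; i≥j ⇒ return 3. data=10 12 7 9 18 17 15 14

10 12 7 9 18 17 15 14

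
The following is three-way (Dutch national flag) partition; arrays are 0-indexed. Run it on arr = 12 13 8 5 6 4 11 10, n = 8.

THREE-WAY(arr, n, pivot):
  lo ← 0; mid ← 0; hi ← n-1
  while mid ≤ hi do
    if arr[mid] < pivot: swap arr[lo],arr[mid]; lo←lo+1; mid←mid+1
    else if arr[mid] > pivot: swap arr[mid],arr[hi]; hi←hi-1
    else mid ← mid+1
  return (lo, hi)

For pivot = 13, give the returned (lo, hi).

pivot = 13; lo=0, mid=0, hi=7
arr[mid]=12<13: swap arr[0],arr[0]; lo=1,mid=1 → 12 13 8 5 6 4 11 10
arr[mid]=13=13: mid=2
arr[mid]=8<13: swap arr[1],arr[2]; lo=2,mid=3 → 12 8 13 5 6 4 11 10
arr[mid]=5<13: swap arr[2],arr[3]; lo=3,mid=4 → 12 8 5 13 6 4 11 10
arr[mid]=6<13: swap arr[3],arr[4]; lo=4,mid=5 → 12 8 5 6 13 4 11 10
arr[mid]=4<13: swap arr[4],arr[5]; lo=5,mid=6 → 12 8 5 6 4 13 11 10
arr[mid]=11<13: swap arr[5],arr[6]; lo=6,mid=7 → 12 8 5 6 4 11 13 10
arr[mid]=10<13: swap arr[6],arr[7]; lo=7,mid=8 → 12 8 5 6 4 11 10 13
end: lo=7, hi=7; arr = 12 8 5 6 4 11 10 13

(7, 7)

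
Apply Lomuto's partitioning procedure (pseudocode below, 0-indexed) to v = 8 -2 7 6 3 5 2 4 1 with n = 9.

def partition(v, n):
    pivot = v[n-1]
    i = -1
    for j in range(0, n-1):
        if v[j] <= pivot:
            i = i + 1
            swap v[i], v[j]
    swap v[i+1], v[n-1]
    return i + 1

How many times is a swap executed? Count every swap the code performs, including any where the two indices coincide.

2

pivot = v[8] = 1; i = -1
j=0: v[0]=8 > 1 → no swap
j=1: v[1]=-2 ≤ 1 → i=0, swap v[0],v[1] → -2 8 7 6 3 5 2 4 1
j=2: v[2]=7 > 1 → no swap
j=3: v[3]=6 > 1 → no swap
j=4: v[4]=3 > 1 → no swap
j=5: v[5]=5 > 1 → no swap
j=6: v[6]=2 > 1 → no swap
j=7: v[7]=4 > 1 → no swap
final swap v[1],v[8] → -2 1 7 6 3 5 2 4 8; return 1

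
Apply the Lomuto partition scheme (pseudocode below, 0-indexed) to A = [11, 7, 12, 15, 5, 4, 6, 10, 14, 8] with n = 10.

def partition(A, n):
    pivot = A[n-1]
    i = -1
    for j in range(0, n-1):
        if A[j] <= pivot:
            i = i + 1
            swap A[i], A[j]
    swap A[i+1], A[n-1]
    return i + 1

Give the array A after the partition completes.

pivot=8, i=-1
j=0: 11>8, skip
j=1: 7≤8, i=0, swap(0,1) ⇒ [7, 11, 12, 15, 5, 4, 6, 10, 14, 8]
j=2: 12>8, skip
j=3: 15>8, skip
j=4: 5≤8, i=1, swap(1,4) ⇒ [7, 5, 12, 15, 11, 4, 6, 10, 14, 8]
j=5: 4≤8, i=2, swap(2,5) ⇒ [7, 5, 4, 15, 11, 12, 6, 10, 14, 8]
j=6: 6≤8, i=3, swap(3,6) ⇒ [7, 5, 4, 6, 11, 12, 15, 10, 14, 8]
j=7: 10>8, skip
j=8: 14>8, skip
swap(4,9) ⇒ [7, 5, 4, 6, 8, 12, 15, 10, 14, 11]; return 4

[7, 5, 4, 6, 8, 12, 15, 10, 14, 11]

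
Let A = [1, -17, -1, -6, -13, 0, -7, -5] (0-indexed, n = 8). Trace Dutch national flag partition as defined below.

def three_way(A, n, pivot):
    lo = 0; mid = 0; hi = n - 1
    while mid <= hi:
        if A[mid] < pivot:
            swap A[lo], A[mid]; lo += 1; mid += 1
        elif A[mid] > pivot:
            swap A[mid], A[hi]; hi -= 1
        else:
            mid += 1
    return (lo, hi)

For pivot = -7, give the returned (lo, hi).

pivot = -7; lo=0, mid=0, hi=7
A[mid]=1>-7: swap A[0],A[7]; hi=6 → [-5, -17, -1, -6, -13, 0, -7, 1]
A[mid]=-5>-7: swap A[0],A[6]; hi=5 → [-7, -17, -1, -6, -13, 0, -5, 1]
A[mid]=-7=-7: mid=1
A[mid]=-17<-7: swap A[0],A[1]; lo=1,mid=2 → [-17, -7, -1, -6, -13, 0, -5, 1]
A[mid]=-1>-7: swap A[2],A[5]; hi=4 → [-17, -7, 0, -6, -13, -1, -5, 1]
A[mid]=0>-7: swap A[2],A[4]; hi=3 → [-17, -7, -13, -6, 0, -1, -5, 1]
A[mid]=-13<-7: swap A[1],A[2]; lo=2,mid=3 → [-17, -13, -7, -6, 0, -1, -5, 1]
A[mid]=-6>-7: swap A[3],A[3]; hi=2 → [-17, -13, -7, -6, 0, -1, -5, 1]
end: lo=2, hi=2; A = [-17, -13, -7, -6, 0, -1, -5, 1]

(2, 2)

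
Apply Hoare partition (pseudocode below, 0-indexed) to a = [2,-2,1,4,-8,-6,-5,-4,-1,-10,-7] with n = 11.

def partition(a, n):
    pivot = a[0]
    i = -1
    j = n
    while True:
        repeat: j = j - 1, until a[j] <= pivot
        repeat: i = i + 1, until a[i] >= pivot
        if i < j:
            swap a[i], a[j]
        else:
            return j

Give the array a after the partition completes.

pivot=2
j stops at 10 (-7), i stops at 0 (2); swap ⇒ [-7,-2,1,4,-8,-6,-5,-4,-1,-10,2]
j stops at 9 (-10), i stops at 3 (4); swap ⇒ [-7,-2,1,-10,-8,-6,-5,-4,-1,4,2]
j stops at 8, i stops at 9; i≥j ⇒ return 8. a=[-7,-2,1,-10,-8,-6,-5,-4,-1,4,2]

[-7,-2,1,-10,-8,-6,-5,-4,-1,4,2]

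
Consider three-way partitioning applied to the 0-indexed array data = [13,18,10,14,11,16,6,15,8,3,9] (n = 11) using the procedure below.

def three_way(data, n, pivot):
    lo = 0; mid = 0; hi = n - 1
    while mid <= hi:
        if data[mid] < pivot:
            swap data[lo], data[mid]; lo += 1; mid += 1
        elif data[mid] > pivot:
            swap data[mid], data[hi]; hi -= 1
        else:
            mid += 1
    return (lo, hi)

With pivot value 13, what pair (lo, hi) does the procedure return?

lo=0 mid=0 hi=10
13=13: mid=1
18>13: swap(1,10), hi=9 ⇒ [13,9,10,14,11,16,6,15,8,3,18]
9<13: swap(0,1), lo=1 mid=2 ⇒ [9,13,10,14,11,16,6,15,8,3,18]
10<13: swap(1,2), lo=2 mid=3 ⇒ [9,10,13,14,11,16,6,15,8,3,18]
14>13: swap(3,9), hi=8 ⇒ [9,10,13,3,11,16,6,15,8,14,18]
3<13: swap(2,3), lo=3 mid=4 ⇒ [9,10,3,13,11,16,6,15,8,14,18]
11<13: swap(3,4), lo=4 mid=5 ⇒ [9,10,3,11,13,16,6,15,8,14,18]
16>13: swap(5,8), hi=7 ⇒ [9,10,3,11,13,8,6,15,16,14,18]
8<13: swap(4,5), lo=5 mid=6 ⇒ [9,10,3,11,8,13,6,15,16,14,18]
6<13: swap(5,6), lo=6 mid=7 ⇒ [9,10,3,11,8,6,13,15,16,14,18]
15>13: swap(7,7), hi=6 ⇒ [9,10,3,11,8,6,13,15,16,14,18]
done. lo=6 hi=6; data=[9,10,3,11,8,6,13,15,16,14,18]

(6, 6)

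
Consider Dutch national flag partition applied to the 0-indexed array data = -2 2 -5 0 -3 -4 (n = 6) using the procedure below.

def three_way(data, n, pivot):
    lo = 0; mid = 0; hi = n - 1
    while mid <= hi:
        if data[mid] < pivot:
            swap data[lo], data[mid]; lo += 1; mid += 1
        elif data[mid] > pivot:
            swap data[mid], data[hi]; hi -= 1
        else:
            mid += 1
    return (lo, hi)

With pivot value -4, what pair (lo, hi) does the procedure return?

(1, 1)

lo=0 mid=0 hi=5
-2>-4: swap(0,5), hi=4 ⇒ -4 2 -5 0 -3 -2
-4=-4: mid=1
2>-4: swap(1,4), hi=3 ⇒ -4 -3 -5 0 2 -2
-3>-4: swap(1,3), hi=2 ⇒ -4 0 -5 -3 2 -2
0>-4: swap(1,2), hi=1 ⇒ -4 -5 0 -3 2 -2
-5<-4: swap(0,1), lo=1 mid=2 ⇒ -5 -4 0 -3 2 -2
done. lo=1 hi=1; data=-5 -4 0 -3 2 -2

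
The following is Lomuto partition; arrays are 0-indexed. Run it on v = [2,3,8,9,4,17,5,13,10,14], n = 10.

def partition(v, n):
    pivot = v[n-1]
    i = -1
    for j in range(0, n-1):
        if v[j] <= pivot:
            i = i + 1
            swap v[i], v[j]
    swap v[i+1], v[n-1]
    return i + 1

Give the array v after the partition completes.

pivot=14, i=-1
j=0: 2≤14, i=0, swap(0,0) ⇒ [2,3,8,9,4,17,5,13,10,14]
j=1: 3≤14, i=1, swap(1,1) ⇒ [2,3,8,9,4,17,5,13,10,14]
j=2: 8≤14, i=2, swap(2,2) ⇒ [2,3,8,9,4,17,5,13,10,14]
j=3: 9≤14, i=3, swap(3,3) ⇒ [2,3,8,9,4,17,5,13,10,14]
j=4: 4≤14, i=4, swap(4,4) ⇒ [2,3,8,9,4,17,5,13,10,14]
j=5: 17>14, skip
j=6: 5≤14, i=5, swap(5,6) ⇒ [2,3,8,9,4,5,17,13,10,14]
j=7: 13≤14, i=6, swap(6,7) ⇒ [2,3,8,9,4,5,13,17,10,14]
j=8: 10≤14, i=7, swap(7,8) ⇒ [2,3,8,9,4,5,13,10,17,14]
swap(8,9) ⇒ [2,3,8,9,4,5,13,10,14,17]; return 8

[2,3,8,9,4,5,13,10,14,17]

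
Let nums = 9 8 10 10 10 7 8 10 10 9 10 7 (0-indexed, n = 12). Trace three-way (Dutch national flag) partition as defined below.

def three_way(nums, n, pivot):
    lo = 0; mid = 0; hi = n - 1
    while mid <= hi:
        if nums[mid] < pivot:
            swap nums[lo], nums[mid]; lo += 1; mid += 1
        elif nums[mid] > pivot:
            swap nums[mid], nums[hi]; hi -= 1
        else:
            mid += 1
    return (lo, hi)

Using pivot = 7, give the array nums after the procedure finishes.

7 7 10 10 10 8 10 10 9 10 8 9

pivot = 7; lo=0, mid=0, hi=11
nums[mid]=9>7: swap nums[0],nums[11]; hi=10 → 7 8 10 10 10 7 8 10 10 9 10 9
nums[mid]=7=7: mid=1
nums[mid]=8>7: swap nums[1],nums[10]; hi=9 → 7 10 10 10 10 7 8 10 10 9 8 9
nums[mid]=10>7: swap nums[1],nums[9]; hi=8 → 7 9 10 10 10 7 8 10 10 10 8 9
nums[mid]=9>7: swap nums[1],nums[8]; hi=7 → 7 10 10 10 10 7 8 10 9 10 8 9
nums[mid]=10>7: swap nums[1],nums[7]; hi=6 → 7 10 10 10 10 7 8 10 9 10 8 9
nums[mid]=10>7: swap nums[1],nums[6]; hi=5 → 7 8 10 10 10 7 10 10 9 10 8 9
nums[mid]=8>7: swap nums[1],nums[5]; hi=4 → 7 7 10 10 10 8 10 10 9 10 8 9
nums[mid]=7=7: mid=2
nums[mid]=10>7: swap nums[2],nums[4]; hi=3 → 7 7 10 10 10 8 10 10 9 10 8 9
nums[mid]=10>7: swap nums[2],nums[3]; hi=2 → 7 7 10 10 10 8 10 10 9 10 8 9
nums[mid]=10>7: swap nums[2],nums[2]; hi=1 → 7 7 10 10 10 8 10 10 9 10 8 9
end: lo=0, hi=1; nums = 7 7 10 10 10 8 10 10 9 10 8 9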